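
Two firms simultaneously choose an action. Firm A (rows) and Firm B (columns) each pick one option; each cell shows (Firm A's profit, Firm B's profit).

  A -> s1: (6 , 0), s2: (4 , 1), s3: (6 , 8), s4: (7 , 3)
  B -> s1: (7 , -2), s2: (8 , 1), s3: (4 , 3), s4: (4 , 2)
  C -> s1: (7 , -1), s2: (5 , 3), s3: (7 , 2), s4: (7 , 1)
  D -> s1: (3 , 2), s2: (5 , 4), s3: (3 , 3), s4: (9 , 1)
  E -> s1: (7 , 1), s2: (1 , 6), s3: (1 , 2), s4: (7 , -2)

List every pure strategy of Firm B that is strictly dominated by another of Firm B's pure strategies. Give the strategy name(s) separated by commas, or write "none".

s1 is strictly dominated by s2 (A: 1>0, B: 1>-2, C: 3>-1, D: 4>2, E: 6>1).
Nothing dominates s2: s1 at A (1>0); s3 at C (3>2); s4 at C (3>1).
s3: no other strategy beats it everywhere (s1 at A (8>0); s2 at A (8>1); s4 at A (8>3)).
s4: dominated, since s3 does at least as well everywhere (A: 8>3, B: 3>2, C: 2>1, D: 3>1, E: 2>-2).

s1, s4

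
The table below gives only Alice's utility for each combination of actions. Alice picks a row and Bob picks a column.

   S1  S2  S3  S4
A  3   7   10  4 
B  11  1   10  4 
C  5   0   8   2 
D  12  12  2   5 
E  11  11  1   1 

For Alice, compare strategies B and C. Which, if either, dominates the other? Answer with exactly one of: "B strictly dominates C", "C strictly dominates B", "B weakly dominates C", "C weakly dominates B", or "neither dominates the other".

B strictly dominates C

B's payoffs vs C's, by Bob's action — S1: 11>5, S2: 1>0, S3: 10>8, S4: 4>2.
Every comparison favours B, so B strictly dominates C.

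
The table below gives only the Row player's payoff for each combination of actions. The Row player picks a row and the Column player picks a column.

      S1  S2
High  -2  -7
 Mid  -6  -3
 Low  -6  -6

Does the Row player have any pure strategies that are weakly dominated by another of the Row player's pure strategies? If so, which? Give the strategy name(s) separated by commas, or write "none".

Nothing dominates High: Mid at S1 (-2>-6); Low at S1 (-2>-6).
Mid: no other strategy beats it everywhere (High at S2 (-3>-7); Low at S2 (-3>-6)).
Mid weakly dominates Low — S1: -6=-6, S2: -3>-6.

Low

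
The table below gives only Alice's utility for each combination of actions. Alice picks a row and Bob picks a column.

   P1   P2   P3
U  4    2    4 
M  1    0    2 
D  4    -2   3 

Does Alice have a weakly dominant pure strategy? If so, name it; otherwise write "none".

U vs M: P1: 4>1, P2: 2>0, P3: 4>2.
U vs D: P1: 4=4, P2: 2>-2, P3: 4>3.
U is at least as good as every other strategy against every opponent action, so it is weakly dominant.

U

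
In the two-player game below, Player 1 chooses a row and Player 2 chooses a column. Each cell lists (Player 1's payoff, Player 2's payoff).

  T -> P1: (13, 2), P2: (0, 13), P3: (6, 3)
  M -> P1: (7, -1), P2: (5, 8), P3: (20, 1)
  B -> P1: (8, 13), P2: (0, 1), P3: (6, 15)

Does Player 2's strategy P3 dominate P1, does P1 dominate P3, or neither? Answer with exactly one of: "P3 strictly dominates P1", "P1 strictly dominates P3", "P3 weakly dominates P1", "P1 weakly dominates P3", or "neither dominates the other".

Compare P3 to P1 across each choice by Player 1: T: 3>2, M: 1>-1, B: 15>13.
Every comparison favours P3, so P3 strictly dominates P1.

P3 strictly dominates P1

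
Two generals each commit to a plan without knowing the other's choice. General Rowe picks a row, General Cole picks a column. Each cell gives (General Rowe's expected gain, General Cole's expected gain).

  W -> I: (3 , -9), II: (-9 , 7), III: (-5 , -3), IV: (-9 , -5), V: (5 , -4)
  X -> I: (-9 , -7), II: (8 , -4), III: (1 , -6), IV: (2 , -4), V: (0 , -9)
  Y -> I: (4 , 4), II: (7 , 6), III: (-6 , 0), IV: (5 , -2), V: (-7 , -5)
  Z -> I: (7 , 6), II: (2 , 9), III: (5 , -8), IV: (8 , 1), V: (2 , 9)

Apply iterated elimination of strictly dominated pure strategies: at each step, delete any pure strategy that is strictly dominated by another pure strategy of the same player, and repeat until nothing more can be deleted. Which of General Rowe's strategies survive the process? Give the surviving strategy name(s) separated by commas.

W, X, Y, Z

Column I is eliminated: II beats it against every remaining row (W: 7>-9, X: -4>-7, Y: 6>4, Z: 9>6).
For General Cole, II strictly dominates III on the remaining rows (W: 7>-3, X: -4>-6, Y: 6>0, Z: 9>-8); eliminate III.
Among the remaining strategies, none is strictly dominated by another pure strategy of the same player, so the elimination stops.
Surviving strategies — General Rowe: {W, X, Y, Z}; General Cole: {II, IV, V}.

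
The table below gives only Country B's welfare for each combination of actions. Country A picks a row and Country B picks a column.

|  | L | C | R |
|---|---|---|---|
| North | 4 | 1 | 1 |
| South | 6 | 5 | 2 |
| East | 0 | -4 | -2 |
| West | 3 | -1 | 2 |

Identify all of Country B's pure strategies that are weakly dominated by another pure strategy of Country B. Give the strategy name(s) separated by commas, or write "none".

L is not dominated — it holds its own against C at North (4>1); R at North (4>1).
C is weakly dominated by L (North: 4>1, South: 6>5, East: 0>-4, West: 3>-1).
L weakly dominates R — North: 4>1, South: 6>2, East: 0>-2, West: 3>2.

C, R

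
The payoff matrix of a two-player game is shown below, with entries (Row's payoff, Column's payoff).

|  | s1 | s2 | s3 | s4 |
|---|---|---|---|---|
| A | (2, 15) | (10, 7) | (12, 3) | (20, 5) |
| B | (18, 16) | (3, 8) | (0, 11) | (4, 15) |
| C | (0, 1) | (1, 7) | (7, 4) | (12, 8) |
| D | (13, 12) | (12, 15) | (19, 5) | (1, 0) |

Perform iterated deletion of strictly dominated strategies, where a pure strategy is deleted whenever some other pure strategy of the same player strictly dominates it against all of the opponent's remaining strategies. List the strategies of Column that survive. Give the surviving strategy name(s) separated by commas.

s1, s2

Row C is eliminated: A beats it against every remaining column (s1: 2>0, s2: 10>1, s3: 12>7, s4: 20>12).
Column s3 is eliminated: s1 beats it against every remaining row (A: 15>3, B: 16>11, D: 12>5).
For Column, s1 strictly dominates s4 on the remaining rows (A: 15>5, B: 16>15, D: 12>0); eliminate s4.
For Row, D strictly dominates A on the remaining columns (s1: 13>2, s2: 12>10); eliminate A.
Among the remaining strategies, none is strictly dominated by another pure strategy of the same player, so the elimination stops.
Surviving strategies — Row: {B, D}; Column: {s1, s2}.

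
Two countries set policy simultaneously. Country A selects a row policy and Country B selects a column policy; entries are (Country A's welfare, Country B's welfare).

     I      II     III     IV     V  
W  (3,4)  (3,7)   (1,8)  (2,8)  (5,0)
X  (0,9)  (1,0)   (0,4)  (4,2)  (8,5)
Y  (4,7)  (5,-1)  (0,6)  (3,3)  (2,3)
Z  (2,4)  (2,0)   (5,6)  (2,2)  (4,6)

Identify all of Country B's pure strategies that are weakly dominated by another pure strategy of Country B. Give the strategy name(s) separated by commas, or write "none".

II, IV

Nothing dominates I: II at X (9>0); III at X (9>4); IV at X (9>2); V at W (4>0).
III weakly dominates II — W: 8>7, X: 4>0, Y: 6>-1, Z: 6>0.
III: no other strategy beats it everywhere (I at W (8>4); II at W (8>7); IV at X (4>2); V at W (8>0)).
IV: dominated, since III does at least as well everywhere (W: 8=8, X: 4>2, Y: 6>3, Z: 6>2).
Nothing dominates V: I at Z (6>4); II at X (5>0); III at X (5>4); IV at X (5>2).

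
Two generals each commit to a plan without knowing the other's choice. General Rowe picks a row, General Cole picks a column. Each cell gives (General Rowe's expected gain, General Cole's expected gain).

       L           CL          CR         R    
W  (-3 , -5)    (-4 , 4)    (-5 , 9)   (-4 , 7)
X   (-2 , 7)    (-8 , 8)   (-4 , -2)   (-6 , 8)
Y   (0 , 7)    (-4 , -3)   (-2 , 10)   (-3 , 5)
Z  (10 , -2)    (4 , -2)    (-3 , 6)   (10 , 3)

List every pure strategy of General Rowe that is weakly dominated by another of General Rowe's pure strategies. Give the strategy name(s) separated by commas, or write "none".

W, X

W is weakly dominated by Y (L: 0>-3, CL: -4=-4, CR: -2>-5, R: -3>-4).
X is weakly dominated by Y (L: 0>-2, CL: -4>-8, CR: -2>-4, R: -3>-6).
Y is not dominated — it holds its own against W at L (0>-3); X at L (0>-2); Z at CR (-2>-3).
Nothing dominates Z: W at L (10>-3); X at L (10>-2); Y at L (10>0).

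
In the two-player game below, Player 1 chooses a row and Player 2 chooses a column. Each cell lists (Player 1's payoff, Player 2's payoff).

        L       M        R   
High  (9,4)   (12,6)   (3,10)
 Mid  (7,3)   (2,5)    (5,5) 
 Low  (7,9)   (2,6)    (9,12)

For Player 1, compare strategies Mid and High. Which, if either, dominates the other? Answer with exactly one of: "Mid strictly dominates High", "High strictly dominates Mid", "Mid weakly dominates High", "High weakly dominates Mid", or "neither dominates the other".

Compare Mid to High across every action of Player 2: L: 7<9, M: 2<12, R: 5>3.
Mid does better at R but worse at L, M; neither strategy dominates the other.

neither dominates the other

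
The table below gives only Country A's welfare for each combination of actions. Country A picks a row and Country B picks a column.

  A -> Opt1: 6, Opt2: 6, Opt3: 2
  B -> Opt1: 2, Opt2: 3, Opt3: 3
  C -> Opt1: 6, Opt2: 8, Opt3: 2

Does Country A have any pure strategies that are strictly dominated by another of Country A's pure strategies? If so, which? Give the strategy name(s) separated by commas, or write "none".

A: no other strategy beats it everywhere (B at Opt1 (6>2); C at Opt1 (6=6)).
B: no other strategy beats it everywhere (A at Opt3 (3>2); C at Opt3 (3>2)).
C is not dominated — it holds its own against A at Opt1 (6=6); B at Opt1 (6>2).

none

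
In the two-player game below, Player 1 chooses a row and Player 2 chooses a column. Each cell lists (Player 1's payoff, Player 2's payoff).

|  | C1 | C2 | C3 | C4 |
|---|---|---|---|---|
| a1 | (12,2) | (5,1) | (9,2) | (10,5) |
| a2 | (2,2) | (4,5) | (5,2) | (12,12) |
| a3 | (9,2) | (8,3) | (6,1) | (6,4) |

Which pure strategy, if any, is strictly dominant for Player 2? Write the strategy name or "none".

C4

C4 vs C1: a1: 5>2, a2: 12>2, a3: 4>2.
C4 vs C2: a1: 5>1, a2: 12>5, a3: 4>3.
C4 vs C3: a1: 5>2, a2: 12>2, a3: 4>1.
C4 strictly beats every other strategy against every opponent action, so it is strictly dominant.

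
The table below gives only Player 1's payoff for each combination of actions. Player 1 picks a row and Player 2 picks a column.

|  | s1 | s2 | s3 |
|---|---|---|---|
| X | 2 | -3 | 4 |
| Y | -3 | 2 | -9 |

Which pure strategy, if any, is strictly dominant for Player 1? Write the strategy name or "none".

none

X fails to dominate Y at s2 (-3<2).
Y fails to dominate X at s1 (-3<2).
No single strategy dominates all the others.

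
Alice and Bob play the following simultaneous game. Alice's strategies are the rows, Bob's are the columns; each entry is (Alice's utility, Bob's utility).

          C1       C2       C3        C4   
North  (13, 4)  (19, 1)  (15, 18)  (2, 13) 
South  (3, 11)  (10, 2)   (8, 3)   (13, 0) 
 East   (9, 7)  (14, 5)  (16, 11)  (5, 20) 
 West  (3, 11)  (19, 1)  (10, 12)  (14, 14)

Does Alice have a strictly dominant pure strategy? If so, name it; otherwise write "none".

none

North fails to dominate South at C4 (2<13).
South fails to dominate North at C1 (3<13).
East fails to dominate North at C1 (9<13).
West fails to dominate North at C1 (3<13).
No single strategy dominates all the others.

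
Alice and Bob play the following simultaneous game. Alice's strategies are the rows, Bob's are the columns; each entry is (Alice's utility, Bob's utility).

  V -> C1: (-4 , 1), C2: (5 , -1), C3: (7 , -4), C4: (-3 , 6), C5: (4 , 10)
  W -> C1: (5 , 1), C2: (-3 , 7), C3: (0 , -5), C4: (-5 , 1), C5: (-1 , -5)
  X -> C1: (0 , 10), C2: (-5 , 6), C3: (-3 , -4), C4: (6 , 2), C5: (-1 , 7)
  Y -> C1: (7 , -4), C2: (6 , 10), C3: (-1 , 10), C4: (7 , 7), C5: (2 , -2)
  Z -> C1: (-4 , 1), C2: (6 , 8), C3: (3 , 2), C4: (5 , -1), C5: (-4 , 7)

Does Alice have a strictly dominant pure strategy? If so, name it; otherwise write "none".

V fails to dominate W at C1 (-4<5).
W fails to dominate V at C2 (-3<5).
X fails to dominate V at C2 (-5<5).
Y fails to dominate V at C3 (-1<7).
Z fails to dominate V at C1 (-4=-4).
No single strategy dominates all the others.

none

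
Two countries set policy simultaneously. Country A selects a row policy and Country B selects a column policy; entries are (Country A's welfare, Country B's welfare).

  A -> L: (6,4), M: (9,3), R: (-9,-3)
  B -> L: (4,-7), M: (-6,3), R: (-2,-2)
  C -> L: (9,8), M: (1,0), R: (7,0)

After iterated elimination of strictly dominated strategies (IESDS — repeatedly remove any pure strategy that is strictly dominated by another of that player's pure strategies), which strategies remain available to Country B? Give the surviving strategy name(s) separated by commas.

Row B is eliminated: C beats it against every remaining column (L: 9>4, M: 1>-6, R: 7>-2).
For Country B, L strictly dominates M on the remaining rows (A: 4>3, C: 8>0); eliminate M.
Row A is eliminated: C beats it against every remaining column (L: 9>6, R: 7>-9).
For Country B, L strictly dominates R on the remaining rows (C: 8>0); eliminate R.
Among the remaining strategies, none is strictly dominated by another pure strategy of the same player, so the elimination stops.
Surviving strategies — Country A: {C}; Country B: {L}.

L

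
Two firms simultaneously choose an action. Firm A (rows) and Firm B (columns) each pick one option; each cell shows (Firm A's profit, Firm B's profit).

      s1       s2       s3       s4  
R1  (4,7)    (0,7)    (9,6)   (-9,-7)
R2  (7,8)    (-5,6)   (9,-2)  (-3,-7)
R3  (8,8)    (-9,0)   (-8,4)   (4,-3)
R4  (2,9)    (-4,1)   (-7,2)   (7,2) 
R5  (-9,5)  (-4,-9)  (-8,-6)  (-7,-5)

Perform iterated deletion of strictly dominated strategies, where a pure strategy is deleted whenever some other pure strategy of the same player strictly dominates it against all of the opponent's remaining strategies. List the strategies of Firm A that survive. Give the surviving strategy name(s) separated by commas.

R1, R2, R3

For Firm B, s1 strictly dominates s3 on the remaining rows (R1: 7>6, R2: 8>-2, R3: 8>4, R4: 9>2, R5: 5>-6); eliminate s3.
Firm B's strategy s4 is strictly dominated by s1 (R1: 7>-7, R2: 8>-7, R3: 8>-3, R4: 9>2, R5: 5>-5) and is removed.
For Firm A, R1 strictly dominates R4 on the remaining columns (s1: 4>2, s2: 0>-4); eliminate R4.
Firm A's strategy R5 is strictly dominated by R1 (s1: 4>-9, s2: 0>-4) and is removed.
Among the remaining strategies, none is strictly dominated by another pure strategy of the same player, so the elimination stops.
Surviving strategies — Firm A: {R1, R2, R3}; Firm B: {s1, s2}.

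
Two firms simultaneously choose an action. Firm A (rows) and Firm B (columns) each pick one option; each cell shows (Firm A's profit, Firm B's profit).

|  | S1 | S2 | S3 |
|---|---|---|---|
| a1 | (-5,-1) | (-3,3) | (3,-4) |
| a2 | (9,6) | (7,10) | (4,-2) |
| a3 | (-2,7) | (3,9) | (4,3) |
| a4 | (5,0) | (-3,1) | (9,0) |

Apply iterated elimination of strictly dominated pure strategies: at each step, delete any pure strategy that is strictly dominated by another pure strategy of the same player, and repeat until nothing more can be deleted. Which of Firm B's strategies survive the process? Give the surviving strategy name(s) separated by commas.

For Firm A, a2 strictly dominates a1 on the remaining columns (S1: 9>-5, S2: 7>-3, S3: 4>3); eliminate a1.
Column S1 is eliminated: S2 beats it against every remaining row (a2: 10>6, a3: 9>7, a4: 1>0).
For Firm B, S2 strictly dominates S3 on the remaining rows (a2: 10>-2, a3: 9>3, a4: 1>0); eliminate S3.
Firm A's strategy a3 is strictly dominated by a2 (S2: 7>3) and is removed.
For Firm A, a2 strictly dominates a4 on the remaining columns (S2: 7>-3); eliminate a4.
Among the remaining strategies, none is strictly dominated by another pure strategy of the same player, so the elimination stops.
Surviving strategies — Firm A: {a2}; Firm B: {S2}.

S2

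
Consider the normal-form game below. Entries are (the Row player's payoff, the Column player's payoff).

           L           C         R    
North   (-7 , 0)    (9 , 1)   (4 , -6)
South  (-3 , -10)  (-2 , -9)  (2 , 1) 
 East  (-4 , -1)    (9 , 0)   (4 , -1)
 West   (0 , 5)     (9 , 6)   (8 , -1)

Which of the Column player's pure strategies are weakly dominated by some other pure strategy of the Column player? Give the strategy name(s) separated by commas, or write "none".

L

L is weakly dominated by C (North: 1>0, South: -9>-10, East: 0>-1, West: 6>5).
Nothing dominates C: L at North (1>0); R at North (1>-6).
R is not dominated — it holds its own against L at South (1>-10); C at South (1>-9).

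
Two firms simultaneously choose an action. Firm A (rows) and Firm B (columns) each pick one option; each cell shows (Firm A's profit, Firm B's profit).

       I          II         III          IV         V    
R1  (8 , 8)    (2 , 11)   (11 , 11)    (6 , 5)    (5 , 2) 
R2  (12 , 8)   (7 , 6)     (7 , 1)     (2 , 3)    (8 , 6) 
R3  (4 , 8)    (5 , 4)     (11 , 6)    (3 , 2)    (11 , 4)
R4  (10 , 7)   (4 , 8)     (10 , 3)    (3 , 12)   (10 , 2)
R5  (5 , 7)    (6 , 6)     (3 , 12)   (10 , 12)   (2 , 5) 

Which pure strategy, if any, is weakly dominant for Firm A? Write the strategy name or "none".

R1 fails to dominate R2 at I (8<12).
R2 fails to dominate R1 at III (7<11).
R3 fails to dominate R1 at I (4<8).
R4 fails to dominate R1 at III (10<11).
R5 fails to dominate R1 at I (5<8).
No single strategy dominates all the others.

none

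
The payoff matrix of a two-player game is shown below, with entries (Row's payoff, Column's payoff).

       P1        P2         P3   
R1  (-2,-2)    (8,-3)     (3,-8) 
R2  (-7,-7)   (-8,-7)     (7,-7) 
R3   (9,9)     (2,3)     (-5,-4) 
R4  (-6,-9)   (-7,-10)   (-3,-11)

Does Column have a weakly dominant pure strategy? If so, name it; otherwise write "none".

P1

P1 vs P2: R1: -2>-3, R2: -7=-7, R3: 9>3, R4: -9>-10.
P1 vs P3: R1: -2>-8, R2: -7=-7, R3: 9>-4, R4: -9>-11.
P1 is at least as good as every other strategy against every opponent action, so it is weakly dominant.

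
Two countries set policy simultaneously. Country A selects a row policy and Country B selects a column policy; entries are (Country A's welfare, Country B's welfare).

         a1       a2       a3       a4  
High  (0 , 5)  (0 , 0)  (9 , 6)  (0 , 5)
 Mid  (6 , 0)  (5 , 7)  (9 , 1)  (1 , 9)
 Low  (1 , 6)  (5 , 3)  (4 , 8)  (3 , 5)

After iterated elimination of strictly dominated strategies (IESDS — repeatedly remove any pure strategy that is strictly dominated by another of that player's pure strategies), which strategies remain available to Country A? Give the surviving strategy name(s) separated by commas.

Country B's strategy a1 is strictly dominated by a3 (High: 6>5, Mid: 1>0, Low: 8>6) and is removed.
For Country B, a4 strictly dominates a2 on the remaining rows (High: 5>0, Mid: 9>7, Low: 5>3); eliminate a2.
Among the remaining strategies, none is strictly dominated by another pure strategy of the same player, so the elimination stops.
Surviving strategies — Country A: {High, Mid, Low}; Country B: {a3, a4}.

High, Mid, Low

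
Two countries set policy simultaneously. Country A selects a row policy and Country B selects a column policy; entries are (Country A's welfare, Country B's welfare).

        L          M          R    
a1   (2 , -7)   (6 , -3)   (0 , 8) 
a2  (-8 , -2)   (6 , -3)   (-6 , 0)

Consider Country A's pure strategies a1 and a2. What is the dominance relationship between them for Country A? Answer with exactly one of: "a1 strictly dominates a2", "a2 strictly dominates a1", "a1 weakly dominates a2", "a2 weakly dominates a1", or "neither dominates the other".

Compare a1 to a2 across each opponent action: L: 2>-8, M: 6=6, R: 0>-6.
a1 is at least as good everywhere and strictly better somewhere (tied only at M), so a1 weakly but not strictly dominates a2.

a1 weakly dominates a2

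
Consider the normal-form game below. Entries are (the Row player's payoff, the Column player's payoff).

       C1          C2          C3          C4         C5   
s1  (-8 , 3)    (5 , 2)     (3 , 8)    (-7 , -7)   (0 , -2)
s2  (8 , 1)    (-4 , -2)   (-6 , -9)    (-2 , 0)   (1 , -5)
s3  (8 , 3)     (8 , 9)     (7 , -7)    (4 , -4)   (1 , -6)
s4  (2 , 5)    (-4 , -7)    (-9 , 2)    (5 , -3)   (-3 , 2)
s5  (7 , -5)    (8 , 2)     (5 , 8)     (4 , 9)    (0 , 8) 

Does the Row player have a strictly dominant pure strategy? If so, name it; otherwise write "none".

none

s1 fails to dominate s2 at C1 (-8<8).
s2 fails to dominate s1 at C2 (-4<5).
s3 fails to dominate s2 at C1 (8=8).
s4 fails to dominate s1 at C2 (-4<5).
s5 fails to dominate s1 at C5 (0=0).
No single strategy dominates all the others.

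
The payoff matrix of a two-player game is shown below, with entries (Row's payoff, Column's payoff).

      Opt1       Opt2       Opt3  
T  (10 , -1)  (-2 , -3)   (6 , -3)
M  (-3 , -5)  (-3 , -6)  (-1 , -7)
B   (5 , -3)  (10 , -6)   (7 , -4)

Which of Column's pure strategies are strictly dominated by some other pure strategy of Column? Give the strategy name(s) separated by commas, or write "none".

Opt2, Opt3

Nothing dominates Opt1: Opt2 at T (-1>-3); Opt3 at T (-1>-3).
Opt1 strictly dominates Opt2 — T: -1>-3, M: -5>-6, B: -3>-6.
Opt1 strictly dominates Opt3 — T: -1>-3, M: -5>-7, B: -3>-4.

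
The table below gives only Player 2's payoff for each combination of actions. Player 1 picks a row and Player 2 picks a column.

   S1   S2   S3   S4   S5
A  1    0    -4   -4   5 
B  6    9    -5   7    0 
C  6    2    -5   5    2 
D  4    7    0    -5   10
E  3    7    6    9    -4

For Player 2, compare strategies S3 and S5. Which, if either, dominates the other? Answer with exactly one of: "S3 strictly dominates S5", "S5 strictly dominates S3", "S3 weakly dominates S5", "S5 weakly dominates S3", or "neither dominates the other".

Compare S3 to S5 across each opponent action: A: -4<5, B: -5<0, C: -5<2, D: 0<10, E: 6>-4.
S3 does better at E but worse at A, B, C, D; neither strategy dominates the other.

neither dominates the other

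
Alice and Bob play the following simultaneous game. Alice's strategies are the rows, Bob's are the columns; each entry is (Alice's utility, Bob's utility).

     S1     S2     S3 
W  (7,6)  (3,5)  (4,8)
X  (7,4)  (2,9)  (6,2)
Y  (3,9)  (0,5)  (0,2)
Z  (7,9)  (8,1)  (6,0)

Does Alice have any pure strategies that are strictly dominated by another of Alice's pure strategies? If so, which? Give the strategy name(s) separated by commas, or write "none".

Y

W: no other strategy beats it everywhere (X at S1 (7=7); Y at S1 (7>3); Z at S1 (7=7)).
X is not dominated — it holds its own against W at S1 (7=7); Y at S1 (7>3); Z at S1 (7=7).
Y is strictly dominated by W (S1: 7>3, S2: 3>0, S3: 4>0).
Z is not dominated — it holds its own against W at S1 (7=7); X at S1 (7=7); Y at S1 (7>3).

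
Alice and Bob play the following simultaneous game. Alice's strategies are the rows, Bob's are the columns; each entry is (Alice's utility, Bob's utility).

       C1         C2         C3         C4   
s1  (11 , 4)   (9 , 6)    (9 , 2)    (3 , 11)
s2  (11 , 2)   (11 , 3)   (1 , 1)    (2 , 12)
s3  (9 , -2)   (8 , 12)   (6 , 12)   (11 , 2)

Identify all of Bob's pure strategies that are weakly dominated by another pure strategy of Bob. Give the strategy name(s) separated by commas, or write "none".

C1, C3

C1 is weakly dominated by C2 (s1: 6>4, s2: 3>2, s3: 12>-2).
C2 is not dominated — it holds its own against C1 at s1 (6>4); C3 at s1 (6>2); C4 at s3 (12>2).
C3: dominated, since C2 does at least as well everywhere (s1: 6>2, s2: 3>1, s3: 12=12).
Nothing dominates C4: C1 at s1 (11>4); C2 at s1 (11>6); C3 at s1 (11>2).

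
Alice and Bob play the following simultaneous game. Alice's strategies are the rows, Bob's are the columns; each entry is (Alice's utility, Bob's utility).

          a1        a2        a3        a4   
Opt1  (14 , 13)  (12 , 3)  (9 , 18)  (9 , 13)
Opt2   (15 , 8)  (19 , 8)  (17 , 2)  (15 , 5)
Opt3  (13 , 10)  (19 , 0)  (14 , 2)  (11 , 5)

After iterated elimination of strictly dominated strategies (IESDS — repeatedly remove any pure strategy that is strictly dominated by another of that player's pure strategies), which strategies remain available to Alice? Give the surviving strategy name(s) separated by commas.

Opt2, Opt3

For Alice, Opt2 strictly dominates Opt1 on the remaining columns (a1: 15>14, a2: 19>12, a3: 17>9, a4: 15>9); eliminate Opt1.
Column a3 is eliminated: a1 beats it against every remaining row (Opt2: 8>2, Opt3: 10>2).
Column a4 is eliminated: a1 beats it against every remaining row (Opt2: 8>5, Opt3: 10>5).
Among the remaining strategies, none is strictly dominated by another pure strategy of the same player, so the elimination stops.
Surviving strategies — Alice: {Opt2, Opt3}; Bob: {a1, a2}.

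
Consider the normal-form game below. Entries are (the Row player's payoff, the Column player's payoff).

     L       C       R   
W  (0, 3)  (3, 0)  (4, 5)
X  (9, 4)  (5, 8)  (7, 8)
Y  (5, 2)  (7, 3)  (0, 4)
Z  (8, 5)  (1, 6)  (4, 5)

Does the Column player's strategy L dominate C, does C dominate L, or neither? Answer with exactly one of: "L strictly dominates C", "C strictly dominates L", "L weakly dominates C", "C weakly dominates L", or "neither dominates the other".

Compare L to C across each choice by the Row player: W: 3>0, X: 4<8, Y: 2<3, Z: 5<6.
L does better at W but worse at X, Y, Z; neither strategy dominates the other.

neither dominates the other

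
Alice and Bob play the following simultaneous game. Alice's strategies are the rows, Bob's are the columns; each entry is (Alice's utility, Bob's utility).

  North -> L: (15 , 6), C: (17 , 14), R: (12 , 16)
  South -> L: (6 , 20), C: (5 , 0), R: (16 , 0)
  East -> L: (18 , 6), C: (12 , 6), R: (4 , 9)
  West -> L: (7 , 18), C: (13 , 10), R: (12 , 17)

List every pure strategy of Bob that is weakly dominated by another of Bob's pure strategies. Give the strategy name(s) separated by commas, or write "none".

C

L: no other strategy beats it everywhere (C at South (20>0); R at South (20>0)).
C: dominated, since R does at least as well everywhere (North: 16>14, South: 0=0, East: 9>6, West: 17>10).
R is not dominated — it holds its own against L at North (16>6); C at North (16>14).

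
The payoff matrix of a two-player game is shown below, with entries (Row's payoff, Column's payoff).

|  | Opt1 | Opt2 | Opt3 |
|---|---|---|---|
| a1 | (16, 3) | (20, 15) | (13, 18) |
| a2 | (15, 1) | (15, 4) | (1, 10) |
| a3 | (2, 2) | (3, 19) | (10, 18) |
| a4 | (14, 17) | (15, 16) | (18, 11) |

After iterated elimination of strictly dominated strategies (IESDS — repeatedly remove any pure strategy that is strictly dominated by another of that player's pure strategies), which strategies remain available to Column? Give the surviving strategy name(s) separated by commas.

Opt1, Opt2, Opt3

Row's strategy a2 is strictly dominated by a1 (Opt1: 16>15, Opt2: 20>15, Opt3: 13>1) and is removed.
For Row, a1 strictly dominates a3 on the remaining columns (Opt1: 16>2, Opt2: 20>3, Opt3: 13>10); eliminate a3.
Among the remaining strategies, none is strictly dominated by another pure strategy of the same player, so the elimination stops.
Surviving strategies — Row: {a1, a4}; Column: {Opt1, Opt2, Opt3}.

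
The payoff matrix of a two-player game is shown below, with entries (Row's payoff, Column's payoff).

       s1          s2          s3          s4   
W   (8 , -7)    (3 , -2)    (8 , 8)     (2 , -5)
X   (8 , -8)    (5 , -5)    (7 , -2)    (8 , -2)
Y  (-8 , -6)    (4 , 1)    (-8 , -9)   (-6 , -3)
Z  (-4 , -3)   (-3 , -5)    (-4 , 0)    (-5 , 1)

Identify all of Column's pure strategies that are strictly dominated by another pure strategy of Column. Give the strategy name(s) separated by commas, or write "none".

s1 is strictly dominated by s4 (W: -5>-7, X: -2>-8, Y: -3>-6, Z: 1>-3).
Nothing dominates s2: s1 at W (-2>-7); s3 at Y (1>-9); s4 at W (-2>-5).
Nothing dominates s3: s1 at W (8>-7); s2 at W (8>-2); s4 at W (8>-5).
s4: no other strategy beats it everywhere (s1 at W (-5>-7); s2 at X (-2>-5); s3 at X (-2=-2)).

s1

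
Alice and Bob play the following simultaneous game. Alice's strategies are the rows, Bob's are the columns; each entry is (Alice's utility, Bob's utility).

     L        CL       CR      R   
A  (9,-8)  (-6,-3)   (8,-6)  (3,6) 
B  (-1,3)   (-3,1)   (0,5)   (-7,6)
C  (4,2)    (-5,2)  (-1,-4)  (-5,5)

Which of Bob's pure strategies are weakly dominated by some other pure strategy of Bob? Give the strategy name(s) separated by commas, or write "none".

L, CL, CR

R weakly dominates L — A: 6>-8, B: 6>3, C: 5>2.
R weakly dominates CL — A: 6>-3, B: 6>1, C: 5>2.
CR: dominated, since R does at least as well everywhere (A: 6>-6, B: 6>5, C: 5>-4).
R is not dominated — it holds its own against L at A (6>-8); CL at A (6>-3); CR at A (6>-6).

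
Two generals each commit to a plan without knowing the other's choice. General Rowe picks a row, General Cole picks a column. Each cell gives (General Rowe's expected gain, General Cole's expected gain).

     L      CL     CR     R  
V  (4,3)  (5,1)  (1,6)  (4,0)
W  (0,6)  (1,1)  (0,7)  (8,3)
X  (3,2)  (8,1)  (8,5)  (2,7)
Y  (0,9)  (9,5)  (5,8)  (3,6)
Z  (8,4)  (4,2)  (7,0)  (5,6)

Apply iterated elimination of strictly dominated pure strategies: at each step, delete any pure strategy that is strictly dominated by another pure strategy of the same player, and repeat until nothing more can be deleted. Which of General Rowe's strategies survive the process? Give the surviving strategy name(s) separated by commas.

W, X, Z

General Cole's strategy CL is strictly dominated by L (V: 3>1, W: 6>1, X: 2>1, Y: 9>5, Z: 4>2) and is removed.
For General Rowe, Z strictly dominates V on the remaining columns (L: 8>4, CR: 7>1, R: 5>4); eliminate V.
General Rowe's strategy Y is strictly dominated by Z (L: 8>0, CR: 7>5, R: 5>3) and is removed.
Among the remaining strategies, none is strictly dominated by another pure strategy of the same player, so the elimination stops.
Surviving strategies — General Rowe: {W, X, Z}; General Cole: {L, CR, R}.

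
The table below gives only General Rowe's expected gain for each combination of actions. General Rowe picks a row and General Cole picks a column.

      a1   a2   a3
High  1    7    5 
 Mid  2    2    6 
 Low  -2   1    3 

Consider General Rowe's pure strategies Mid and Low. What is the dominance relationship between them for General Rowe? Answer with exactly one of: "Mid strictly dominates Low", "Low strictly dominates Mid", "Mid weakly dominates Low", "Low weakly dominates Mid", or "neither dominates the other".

Compare Mid to Low across every action of General Cole: a1: 2>-2, a2: 2>1, a3: 6>3.
Mid gives a strictly higher payoff against every action of General Cole, so Mid strictly dominates Low.

Mid strictly dominates Low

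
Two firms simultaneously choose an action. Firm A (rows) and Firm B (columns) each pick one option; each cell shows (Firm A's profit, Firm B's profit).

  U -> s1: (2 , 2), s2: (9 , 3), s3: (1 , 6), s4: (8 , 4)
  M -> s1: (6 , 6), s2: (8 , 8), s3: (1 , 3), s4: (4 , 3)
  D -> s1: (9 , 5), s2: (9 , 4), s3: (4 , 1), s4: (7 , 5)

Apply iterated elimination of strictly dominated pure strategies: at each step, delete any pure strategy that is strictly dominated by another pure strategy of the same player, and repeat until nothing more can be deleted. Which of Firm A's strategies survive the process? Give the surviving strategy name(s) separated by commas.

Firm A's strategy M is strictly dominated by D (s1: 9>6, s2: 9>8, s3: 4>1, s4: 7>4) and is removed.
Column s2 is eliminated: s4 beats it against every remaining row (U: 4>3, D: 5>4).
Among the remaining strategies, none is strictly dominated by another pure strategy of the same player, so the elimination stops.
Surviving strategies — Firm A: {U, D}; Firm B: {s1, s3, s4}.

U, D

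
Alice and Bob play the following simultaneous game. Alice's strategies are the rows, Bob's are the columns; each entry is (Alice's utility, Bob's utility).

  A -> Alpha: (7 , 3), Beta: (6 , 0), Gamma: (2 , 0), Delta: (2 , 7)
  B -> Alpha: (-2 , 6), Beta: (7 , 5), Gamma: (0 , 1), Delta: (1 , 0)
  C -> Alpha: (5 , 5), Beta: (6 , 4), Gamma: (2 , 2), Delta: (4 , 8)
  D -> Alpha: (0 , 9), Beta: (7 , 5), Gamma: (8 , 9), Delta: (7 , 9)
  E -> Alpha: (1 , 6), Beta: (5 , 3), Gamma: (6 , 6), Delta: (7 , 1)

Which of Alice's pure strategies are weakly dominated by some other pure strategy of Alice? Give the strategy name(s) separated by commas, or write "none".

A: no other strategy beats it everywhere (B at Alpha (7>-2); C at Alpha (7>5); D at Alpha (7>0); E at Alpha (7>1)).
B: dominated, since D does at least as well everywhere (Alpha: 0>-2, Beta: 7=7, Gamma: 8>0, Delta: 7>1).
C: no other strategy beats it everywhere (A at Delta (4>2); B at Alpha (5>-2); D at Alpha (5>0); E at Alpha (5>1)).
D is not dominated — it holds its own against A at Beta (7>6); B at Alpha (0>-2); C at Beta (7>6); E at Beta (7>5).
Nothing dominates E: A at Gamma (6>2); B at Alpha (1>-2); C at Gamma (6>2); D at Alpha (1>0).

B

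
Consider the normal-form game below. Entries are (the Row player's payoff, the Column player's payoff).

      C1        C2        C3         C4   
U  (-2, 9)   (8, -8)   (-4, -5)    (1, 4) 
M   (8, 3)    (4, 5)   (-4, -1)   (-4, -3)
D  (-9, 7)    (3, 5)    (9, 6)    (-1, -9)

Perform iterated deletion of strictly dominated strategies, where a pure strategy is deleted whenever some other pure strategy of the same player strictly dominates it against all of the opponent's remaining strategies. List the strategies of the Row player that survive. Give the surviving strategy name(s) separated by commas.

U, M

For the Column player, C1 strictly dominates C3 on the remaining rows (U: 9>-5, M: 3>-1, D: 7>6); eliminate C3.
The Row player's strategy D is strictly dominated by U (C1: -2>-9, C2: 8>3, C4: 1>-1) and is removed.
For the Column player, C1 strictly dominates C4 on the remaining rows (U: 9>4, M: 3>-3); eliminate C4.
Among the remaining strategies, none is strictly dominated by another pure strategy of the same player, so the elimination stops.
Surviving strategies — the Row player: {U, M}; the Column player: {C1, C2}.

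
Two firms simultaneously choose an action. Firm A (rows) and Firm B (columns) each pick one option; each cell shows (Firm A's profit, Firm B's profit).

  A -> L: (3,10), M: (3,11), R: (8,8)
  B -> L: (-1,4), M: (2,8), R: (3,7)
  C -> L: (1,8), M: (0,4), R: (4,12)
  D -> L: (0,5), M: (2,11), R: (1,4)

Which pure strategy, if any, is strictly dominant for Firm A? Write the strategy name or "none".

A

A vs B: L: 3>-1, M: 3>2, R: 8>3.
A vs C: L: 3>1, M: 3>0, R: 8>4.
A vs D: L: 3>0, M: 3>2, R: 8>1.
A strictly beats every other strategy against every opponent action, so it is strictly dominant.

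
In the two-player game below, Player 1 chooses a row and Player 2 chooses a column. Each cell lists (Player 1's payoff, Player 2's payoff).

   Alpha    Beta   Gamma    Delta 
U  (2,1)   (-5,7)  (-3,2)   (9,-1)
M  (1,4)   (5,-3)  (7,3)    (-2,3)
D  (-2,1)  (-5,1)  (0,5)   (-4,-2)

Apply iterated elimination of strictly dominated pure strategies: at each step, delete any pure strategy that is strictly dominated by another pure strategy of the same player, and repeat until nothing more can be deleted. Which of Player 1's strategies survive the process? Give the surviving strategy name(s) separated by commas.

Row D is eliminated: M beats it against every remaining column (Alpha: 1>-2, Beta: 5>-5, Gamma: 7>0, Delta: -2>-4).
Column Delta is eliminated: Alpha beats it against every remaining row (U: 1>-1, M: 4>3).
Among the remaining strategies, none is strictly dominated by another pure strategy of the same player, so the elimination stops.
Surviving strategies — Player 1: {U, M}; Player 2: {Alpha, Beta, Gamma}.

U, M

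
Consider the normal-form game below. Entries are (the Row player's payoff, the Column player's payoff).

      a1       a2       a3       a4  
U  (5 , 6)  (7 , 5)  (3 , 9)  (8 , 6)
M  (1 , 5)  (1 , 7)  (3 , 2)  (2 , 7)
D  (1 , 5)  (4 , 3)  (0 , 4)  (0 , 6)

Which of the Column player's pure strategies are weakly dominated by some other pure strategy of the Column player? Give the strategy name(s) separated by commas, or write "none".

a1, a2

a4 weakly dominates a1 — U: 6=6, M: 7>5, D: 6>5.
a2 is weakly dominated by a4 (U: 6>5, M: 7=7, D: 6>3).
a3: no other strategy beats it everywhere (a1 at U (9>6); a2 at U (9>5); a4 at U (9>6)).
Nothing dominates a4: a1 at M (7>5); a2 at U (6>5); a3 at M (7>2).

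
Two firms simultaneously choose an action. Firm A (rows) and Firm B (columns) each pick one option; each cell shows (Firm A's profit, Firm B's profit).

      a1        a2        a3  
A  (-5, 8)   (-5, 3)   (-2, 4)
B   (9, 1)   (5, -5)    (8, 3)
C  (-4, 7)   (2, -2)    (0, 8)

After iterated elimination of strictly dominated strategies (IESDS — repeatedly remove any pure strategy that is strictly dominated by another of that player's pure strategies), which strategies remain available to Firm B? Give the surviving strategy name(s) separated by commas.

a3

Firm A's strategy A is strictly dominated by B (a1: 9>-5, a2: 5>-5, a3: 8>-2) and is removed.
Firm A's strategy C is strictly dominated by B (a1: 9>-4, a2: 5>2, a3: 8>0) and is removed.
Column a1 is eliminated: a3 beats it against every remaining row (B: 3>1).
Firm B's strategy a2 is strictly dominated by a3 (B: 3>-5) and is removed.
Among the remaining strategies, none is strictly dominated by another pure strategy of the same player, so the elimination stops.
Surviving strategies — Firm A: {B}; Firm B: {a3}.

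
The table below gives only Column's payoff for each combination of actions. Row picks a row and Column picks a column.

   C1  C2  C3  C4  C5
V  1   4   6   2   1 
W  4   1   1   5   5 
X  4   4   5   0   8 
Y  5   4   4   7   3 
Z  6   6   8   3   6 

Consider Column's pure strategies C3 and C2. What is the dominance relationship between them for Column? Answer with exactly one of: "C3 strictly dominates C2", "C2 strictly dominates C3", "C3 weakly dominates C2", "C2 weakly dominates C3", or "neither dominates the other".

C3 weakly dominates C2

C3's payoffs vs C2's, by Row's action — V: 6>4, W: 1=1, X: 5>4, Y: 4=4, Z: 8>6.
C3 is at least as good everywhere and strictly better somewhere (tied only at W, Y), so C3 weakly but not strictly dominates C2.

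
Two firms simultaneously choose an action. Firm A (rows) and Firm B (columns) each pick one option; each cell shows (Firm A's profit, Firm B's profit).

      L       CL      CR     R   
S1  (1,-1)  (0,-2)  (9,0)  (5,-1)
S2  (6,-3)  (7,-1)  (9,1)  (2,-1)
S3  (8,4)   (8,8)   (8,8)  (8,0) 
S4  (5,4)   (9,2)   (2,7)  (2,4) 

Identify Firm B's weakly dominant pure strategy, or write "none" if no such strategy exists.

CR vs L: S1: 0>-1, S2: 1>-3, S3: 8>4, S4: 7>4.
CR vs CL: S1: 0>-2, S2: 1>-1, S3: 8=8, S4: 7>2.
CR vs R: S1: 0>-1, S2: 1>-1, S3: 8>0, S4: 7>4.
CR is at least as good as every other strategy against every opponent action, so it is weakly dominant.

CR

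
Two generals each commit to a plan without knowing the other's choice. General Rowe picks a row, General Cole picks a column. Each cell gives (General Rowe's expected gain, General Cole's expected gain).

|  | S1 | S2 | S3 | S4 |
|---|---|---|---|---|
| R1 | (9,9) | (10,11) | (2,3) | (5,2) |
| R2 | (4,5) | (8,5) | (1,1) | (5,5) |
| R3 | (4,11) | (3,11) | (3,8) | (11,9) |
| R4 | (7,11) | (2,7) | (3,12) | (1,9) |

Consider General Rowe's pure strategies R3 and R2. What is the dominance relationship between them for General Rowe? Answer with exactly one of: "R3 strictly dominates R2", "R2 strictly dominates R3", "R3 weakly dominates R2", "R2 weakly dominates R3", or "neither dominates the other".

neither dominates the other

Compare R3 to R2 across each choice by General Cole: S1: 4=4, S2: 3<8, S3: 3>1, S4: 11>5.
R3 does better at S3, S4 but worse at S2; neither strategy dominates the other.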